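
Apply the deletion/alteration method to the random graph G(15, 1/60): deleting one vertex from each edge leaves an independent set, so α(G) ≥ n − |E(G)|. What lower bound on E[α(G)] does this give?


E[|E(G)|] = C(15, 2)·p = 105 · (1/60) = 7/4.
E[α(G)] ≥ n − E[|E(G)|] = 15 − 7/4 = 53/4.
Numerically: ≈ 13.25000.
(This is only a lower bound; the true E[α(G)] may be larger.)

E[α(G)] ≥ 53/4 ≈ 13.25000.


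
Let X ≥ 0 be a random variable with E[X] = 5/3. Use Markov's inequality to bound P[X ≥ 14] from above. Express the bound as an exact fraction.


μ = E[X] = 5/3, a = 14.
Markov: P[X ≥ 14] ≤ μ/a = (5/3)/14 = 5/42.
Numerically: ≈ 0.1190.
(Since a = 14 > μ = 1.6667, the bound 5/42 is < 1 and informative.)

P[X ≥ 14] ≤ 5/42 ≈ 0.1190.


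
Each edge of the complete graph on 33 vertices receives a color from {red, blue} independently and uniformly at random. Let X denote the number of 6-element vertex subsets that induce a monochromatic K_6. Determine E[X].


Let X = Σ_S X_S over the C(33, 6) = 1107568 subsets S of size 6, where X_S = 1 if the K_6 on S is monochromatic.
For a fixed S, the K_6 on S has C(6, 2) = 15 edges. P[all 15 edges red] = (1/2)^15, and likewise for blue, so P[monochromatic] = 2·(1/2)^15 = 2^{1 − 15} = 1/16384.
By linearity: E[X] = C(33, 6) · 2^{1 − 15} = 1107568 · 1/16384 = 69223/1024.
Numerically: E[X] ≈ 67.601.

E[X] = C(33,6)·2^(1−C(6,2)) = 69223/1024 ≈ 67.601.


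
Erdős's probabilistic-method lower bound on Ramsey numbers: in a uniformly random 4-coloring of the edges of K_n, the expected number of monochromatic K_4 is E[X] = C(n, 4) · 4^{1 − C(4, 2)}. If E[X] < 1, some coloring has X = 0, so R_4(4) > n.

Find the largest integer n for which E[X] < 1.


We need C(n, 4) · 4^{1 − 6} < 1, i.e. C(n, 4) < 4^{6 − 1} = 1024.
Check values of n near the boundary:
  n = 12: C(12, 4) = 495; 495 < 1024? YES
  n = 13: C(13, 4) = 715; 715 < 1024? YES
  n = 14: C(14, 4) = 1001; 1001 < 1024? YES
  n = 15: C(15, 4) = 1365; 1365 < 1024? NO
  n = 16: C(16, 4) = 1820; 1820 < 1024? NO
The largest n with C(n, 4) < 1024 is n = 14 (where E[X] = 1001/1024 ≈ 0.977539). Hence R_4(4) > 14, i.e. R_4(4) ≥ 15.

Largest n = 14; hence R_4(4) > 14.


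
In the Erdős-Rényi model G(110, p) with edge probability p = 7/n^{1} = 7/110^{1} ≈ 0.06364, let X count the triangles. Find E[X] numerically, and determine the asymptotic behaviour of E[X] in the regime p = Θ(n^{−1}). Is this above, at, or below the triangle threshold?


Number of potential triangles: C(110, 3) = 215820.
Each occurs with probability p³ ≈ (0.06364)³ ≈ 2.577010e-04.
By linearity: E[X] = C(110, 3)·p³ ≈ 215820 · 2.577010e-04 ≈ 55.6170.
Here α = 1, so p = 7/n is exactly at the triangle threshold p ~ 1/n. Asymptotically E[X] → c³/6 = 7³/6 = 343/6 ≈ 57.1667, a bounded constant. In this regime the triangle count is asymptotically Poisson(c³/6).

E[X] ≈ 55.6170; in regime p = Θ(1/n^{1}) E[X] stays bounded (at the triangle threshold p ~ 1/n).


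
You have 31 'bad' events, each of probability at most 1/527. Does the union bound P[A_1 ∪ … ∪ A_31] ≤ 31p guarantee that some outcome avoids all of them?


Union bound: P[∪_{i=1}^{31} A_i] ≤ Σ_i P[A_i] ≤ 31·p = 31·(1/527) = 1/17.
Numerically: 1/17 ≈ 0.0588.
Is 1/17 < 1? YES.
Since P[∪ A_i] ≤ 1/17 < 1, the complement has P[∩ A_i^c] ≥ 1 − 1/17 = 16/17 > 0, so some outcome avoids every A_i.

31·p = 1/17 ≈ 0.0588; existence CERTIFIED by the union bound.


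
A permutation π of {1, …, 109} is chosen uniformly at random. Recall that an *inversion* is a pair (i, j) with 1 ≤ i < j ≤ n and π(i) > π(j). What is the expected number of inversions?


Write X = Σ X_I over the C(109, 2) = 5886 pairs i < j, with X_I the indicator of one inversion.
There are 5886 indicators.
For each fixed pair i < j, the values π(i) and π(j) are two distinct elements of {1, …, 109} in uniformly random order; by symmetry P[π(i) > π(j)] = 1/2.
By linearity: E[X] = 5886 · (1/2) = C(109, 2) · (1/2) = 5886/2 = 2943 ≈ 2943.000.

E[X] = 2943 = 2943.000.


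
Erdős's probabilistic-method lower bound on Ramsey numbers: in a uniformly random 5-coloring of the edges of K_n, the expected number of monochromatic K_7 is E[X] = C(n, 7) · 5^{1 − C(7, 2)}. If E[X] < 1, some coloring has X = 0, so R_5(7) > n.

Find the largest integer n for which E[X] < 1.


We need C(n, 7) · 5^{1 − 21} < 1, i.e. C(n, 7) < 5^{21 − 1} = 95367431640625.
Check values of n near the boundary:
  n = 335: C(335, 7) = 88202498238195; 88202498238195 < 95367431640625? YES
  n = 336: C(336, 7) = 90079147136880; 90079147136880 < 95367431640625? YES
  n = 337: C(337, 7) = 91989916924632; 91989916924632 < 95367431640625? YES
  n = 338: C(338, 7) = 93935323022736; 93935323022736 < 95367431640625? YES
  n = 339: C(339, 7) = 95915887062372; 95915887062372 < 95367431640625? NO
The largest n with C(n, 7) < 95367431640625 is n = 338 (where E[X] = 93935323022736/95367431640625 ≈ 0.984983). Hence R_5(7) > 338, i.e. R_5(7) ≥ 339.

Largest n = 338; hence R_5(7) > 338.


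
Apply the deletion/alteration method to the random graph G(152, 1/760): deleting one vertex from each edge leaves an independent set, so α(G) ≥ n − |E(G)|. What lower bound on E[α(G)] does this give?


E[|E(G)|] = C(152, 2)·p = 11476 · (1/760) = 151/10.
E[α(G)] ≥ n − E[|E(G)|] = 152 − 151/10 = 1369/10.
Numerically: ≈ 136.9000.
(This is only a lower bound; the true E[α(G)] may be larger.)

E[α(G)] ≥ 1369/10 ≈ 136.9000.


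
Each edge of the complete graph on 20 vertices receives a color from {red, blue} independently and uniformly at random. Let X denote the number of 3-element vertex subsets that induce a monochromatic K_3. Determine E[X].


Let X = Σ_S X_S over the C(20, 3) = 1140 subsets S of size 3, where X_S = 1 if the K_3 on S is monochromatic.
For a fixed S, the K_3 on S has C(3, 2) = 3 edges. P[all 3 edges red] = (1/2)^3, and likewise for blue, so P[monochromatic] = 2·(1/2)^3 = 2^{1 − 3} = 1/4.
Summing: E[X] = C(20, 3) · 2^{1 − 3} = 1140 · 1/4 = 285.
Numerically: E[X] ≈ 285.0000.

E[X] = C(20,3)·2^(1−C(3,2)) = 285 ≈ 285.0000.


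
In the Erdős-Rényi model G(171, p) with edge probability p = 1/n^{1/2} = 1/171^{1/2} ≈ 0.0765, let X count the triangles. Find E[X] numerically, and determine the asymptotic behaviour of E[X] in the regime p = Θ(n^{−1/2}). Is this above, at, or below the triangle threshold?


Number of potential triangles: C(171, 3) = 818805.
Each occurs with probability p³ ≈ (0.0765)³ ≈ 4.47204e-04.
By linearity: E[X] = C(171, 3)·p³ ≈ 818805 · 4.47204e-04 ≈ 366.173.
Since α = 1/2 < 1, p = c/n^{1/2} ≫ 1/n is above the triangle threshold p ~ 1/n. Asymptotically E[X] ~ (c³/6)·n^{3(1−α)} = (1³/6)·n^{1.5} → ∞; triangles are abundant w.h.p.

E[X] ≈ 366.173; in regime p = Θ(1/n^{1/2}) E[X] diverges (above the triangle threshold p ~ 1/n).


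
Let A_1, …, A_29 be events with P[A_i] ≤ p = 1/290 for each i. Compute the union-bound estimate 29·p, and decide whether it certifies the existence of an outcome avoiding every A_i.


Union bound: P[∪_{i=1}^{29} A_i] ≤ Σ_i P[A_i] ≤ 29·p = 29·(1/290) = 1/10.
Numerically: 1/10 ≈ 0.100000.
Is 1/10 < 1? YES.
Since P[∪ A_i] ≤ 1/10 < 1, the complement has P[∩ A_i^c] ≥ 1 − 1/10 = 9/10 > 0, so some outcome avoids every A_i.

29·p = 1/10 ≈ 0.100000; existence CERTIFIED by the union bound.


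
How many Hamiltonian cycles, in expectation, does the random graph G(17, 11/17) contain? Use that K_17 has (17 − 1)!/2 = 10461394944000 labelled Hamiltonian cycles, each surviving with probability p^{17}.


K_17 has (17 − 1)!/2 = 10461394944000 labelled Hamiltonian cycles.
For each such Hamiltonian cycle H, let X_H = 1 if all 17 edges of H are present in G. Then P[X_H = 1] = p^{17} = (11/17)^{17} = 505447028499293771/827240261886336764177.
Summing the indicators: E[X] = Σ_H E[X_H] = 10461394944000 · p^{17} = 10461394944000 · 505447028499293771/827240261886336764177 = 5287680988402335763510093824000/827240261886336764177.
Numerically: E[X] ≈ 6.39195e+09.

E[X] = 10461394944000 · (11/17)^{17} = 5287680988402335763510093824000/827240261886336764177 ≈ 6.39195e+09.


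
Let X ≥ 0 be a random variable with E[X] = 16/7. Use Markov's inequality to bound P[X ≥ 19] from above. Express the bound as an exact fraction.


μ = E[X] = 16/7, a = 19.
Markov: P[X ≥ 19] ≤ μ/a = (16/7)/19 = 16/133.
Numerically: ≈ 0.120.
(Since a = 19 > μ = 2.286, the bound 16/133 is < 1 and informative.)

P[X ≥ 19] ≤ 16/133 ≈ 0.120.


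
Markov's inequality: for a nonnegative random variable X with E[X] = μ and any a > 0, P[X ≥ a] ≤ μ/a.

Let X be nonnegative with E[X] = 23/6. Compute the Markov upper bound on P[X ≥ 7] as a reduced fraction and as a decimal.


μ = E[X] = 23/6, a = 7.
Markov: P[X ≥ 7] ≤ μ/a = (23/6)/7 = 23/42.
Numerically: ≈ 0.54762.
(Since a = 7 > μ = 3.83333, the bound 23/42 is < 1 and informative.)

P[X ≥ 7] ≤ 23/42 ≈ 0.54762.


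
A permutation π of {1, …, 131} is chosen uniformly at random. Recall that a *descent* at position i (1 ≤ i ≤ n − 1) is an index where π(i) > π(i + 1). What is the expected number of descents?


Write X = Σ X_I over i = 1, …, 130, with X_I the indicator of one descent.
There are 130 indicators.
For each fixed i, the pair (π(i), π(i+1)) is a uniformly random ordered pair of distinct values from {1, …, 131}; by symmetry P[π(i) > π(i+1)] = 1/2.
By linearity: E[X] = 130 · (1/2) = (131 − 1) · (1/2) = 65 ≈ 65.000.

E[X] = 65 = 65.000.


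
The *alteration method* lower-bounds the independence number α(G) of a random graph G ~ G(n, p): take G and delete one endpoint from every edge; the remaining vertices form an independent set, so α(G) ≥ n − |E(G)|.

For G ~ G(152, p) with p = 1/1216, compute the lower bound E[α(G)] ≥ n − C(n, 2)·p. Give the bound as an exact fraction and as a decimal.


E[|E(G)|] = C(152, 2)·p = 11476 · (1/1216) = 151/16.
E[α(G)] ≥ n − E[|E(G)|] = 152 − 151/16 = 2281/16.
Numerically: ≈ 142.562500.
(This is only a lower bound; the true E[α(G)] may be larger.)

E[α(G)] ≥ 2281/16 ≈ 142.562500.


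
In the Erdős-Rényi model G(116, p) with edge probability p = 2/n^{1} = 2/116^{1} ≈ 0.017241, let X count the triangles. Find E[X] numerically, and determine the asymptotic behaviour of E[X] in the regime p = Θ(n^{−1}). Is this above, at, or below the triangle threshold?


Number of potential triangles: C(116, 3) = 253460.
Each occurs with probability p³ ≈ (0.017241)³ ≈ 5.1252614e-06.
By linearity: E[X] = C(116, 3)·p³ ≈ 253460 · 5.1252614e-06 ≈ 1.29905.
Here α = 1, so p = 2/n is exactly at the triangle threshold p ~ 1/n. Asymptotically E[X] → c³/6 = 2³/6 = 4/3 ≈ 1.33333, a bounded constant. In this regime the triangle count is asymptotically Poisson(c³/6).

E[X] ≈ 1.29905; in regime p = Θ(1/n^{1}) E[X] stays bounded (at the triangle threshold p ~ 1/n).


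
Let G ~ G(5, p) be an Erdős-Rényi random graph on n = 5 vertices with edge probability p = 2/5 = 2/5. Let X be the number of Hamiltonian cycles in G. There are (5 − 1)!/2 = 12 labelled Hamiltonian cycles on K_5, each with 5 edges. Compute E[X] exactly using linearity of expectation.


K_5 has (5 − 1)!/2 = 12 labelled Hamiltonian cycles.
For each such Hamiltonian cycle H, let X_H = 1 if all 5 edges of H are present in G. Then P[X_H = 1] = p^{5} = (2/5)^{5} = 32/3125.
By linearity: E[X] = Σ_H E[X_H] = 12 · p^{5} = 12 · 32/3125 = 384/3125.
Numerically: E[X] ≈ 0.1229.

E[X] = 12 · (2/5)^{5} = 384/3125 ≈ 0.1229.


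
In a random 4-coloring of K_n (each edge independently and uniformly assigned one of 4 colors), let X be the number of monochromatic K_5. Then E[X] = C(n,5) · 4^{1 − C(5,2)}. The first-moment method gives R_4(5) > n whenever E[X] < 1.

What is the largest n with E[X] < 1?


We need C(n, 5) · 4^{1 − 10} < 1, i.e. C(n, 5) < 4^{10 − 1} = 262144.
Check values of n near the boundary:
  n = 30: C(30, 5) = 142506; 142506 < 262144? YES
  n = 31: C(31, 5) = 169911; 169911 < 262144? YES
  n = 32: C(32, 5) = 201376; 201376 < 262144? YES
  n = 33: C(33, 5) = 237336; 237336 < 262144? YES
  n = 34: C(34, 5) = 278256; 278256 < 262144? NO
The largest n with C(n, 5) < 262144 is n = 33 (where E[X] = 29667/32768 ≈ 0.9054). Hence R_4(5) > 33, i.e. R_4(5) ≥ 34.

Largest n = 33; hence R_4(5) > 33.


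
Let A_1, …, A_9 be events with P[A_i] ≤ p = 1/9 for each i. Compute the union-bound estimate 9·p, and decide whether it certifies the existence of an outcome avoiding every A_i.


Union bound: P[∪_{i=1}^{9} A_i] ≤ Σ_i P[A_i] ≤ 9·p = 9·(1/9) = 1.
Numerically: 1 ≈ 1.0000000.
Is 1 < 1? NO.
Since the bound 1 is ≥ 1, the union bound is uninformative here; it does NOT by itself certify existence.

9·p = 1 ≈ 1.0000000; existence NOT certified by the union bound.


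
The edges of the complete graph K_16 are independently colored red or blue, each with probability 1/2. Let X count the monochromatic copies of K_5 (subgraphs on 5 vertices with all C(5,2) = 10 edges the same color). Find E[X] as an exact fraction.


Let X = Σ_S X_S over the C(16, 5) = 4368 subsets S of size 5, where X_S = 1 if the K_5 on S is monochromatic.
For a fixed S, the K_5 on S has C(5, 2) = 10 edges. P[all 10 edges red] = (1/2)^10, and likewise for blue, so P[monochromatic] = 2·(1/2)^10 = 2^{1 − 10} = 1/512.
By linearity: E[X] = C(16, 5) · 2^{1 − 10} = 4368 · 1/512 = 273/32.
Numerically: E[X] ≈ 8.5312.

E[X] = C(16,5)·2^(1−C(5,2)) = 273/32 ≈ 8.5312.


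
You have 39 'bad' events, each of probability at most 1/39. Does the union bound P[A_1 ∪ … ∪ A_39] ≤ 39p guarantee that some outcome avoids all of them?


Union bound: P[∪_{i=1}^{39} A_i] ≤ Σ_i P[A_i] ≤ 39·p = 39·(1/39) = 1.
Numerically: 1 ≈ 1.0000.
Is 1 < 1? NO.
Since the bound 1 is ≥ 1, the union bound is uninformative here; it does NOT by itself certify existence.

39·p = 1 ≈ 1.0000; existence NOT certified by the union bound.


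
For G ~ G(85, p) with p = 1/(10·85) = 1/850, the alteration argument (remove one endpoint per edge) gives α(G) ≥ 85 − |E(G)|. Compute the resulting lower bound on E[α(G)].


E[|E(G)|] = C(85, 2)·p = 3570 · (1/850) = 21/5.
E[α(G)] ≥ n − E[|E(G)|] = 85 − 21/5 = 404/5.
Numerically: ≈ 80.800.
(This is only a lower bound; the true E[α(G)] may be larger.)

E[α(G)] ≥ 404/5 ≈ 80.800.


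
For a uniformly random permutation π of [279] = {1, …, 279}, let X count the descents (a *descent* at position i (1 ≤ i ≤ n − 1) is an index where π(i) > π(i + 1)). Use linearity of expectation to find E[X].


Write X = Σ X_I over i = 1, …, 278, with X_I the indicator of one descent.
There are 278 indicators.
For each fixed i, the pair (π(i), π(i+1)) is a uniformly random ordered pair of distinct values from {1, …, 279}; by symmetry P[π(i) > π(i+1)] = 1/2.
By linearity: E[X] = 278 · (1/2) = (279 − 1) · (1/2) = 139 ≈ 139.000000.

E[X] = 139 = 139.000000.


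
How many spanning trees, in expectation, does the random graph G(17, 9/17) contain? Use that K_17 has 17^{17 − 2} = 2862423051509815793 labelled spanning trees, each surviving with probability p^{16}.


K_17 has 17^{17 − 2} = 2862423051509815793 labelled spanning trees.
For each such spanning tree H, let X_H = 1 if all 16 edges of H are present in G. Then P[X_H = 1] = p^{16} = (9/17)^{16} = 1853020188851841/48661191875666868481.
By linearity: E[X] = Σ_H E[X_H] = 2862423051509815793 · p^{16} = 2862423051509815793 · 1853020188851841/48661191875666868481 = 1853020188851841/17.
Numerically: E[X] ≈ 1.09e+14.

E[X] = 2862423051509815793 · (9/17)^{16} = 1853020188851841/17 ≈ 1.09e+14.


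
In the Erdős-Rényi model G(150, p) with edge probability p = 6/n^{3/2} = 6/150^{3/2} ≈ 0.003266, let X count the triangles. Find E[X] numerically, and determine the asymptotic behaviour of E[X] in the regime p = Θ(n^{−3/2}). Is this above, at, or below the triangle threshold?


Number of potential triangles: C(150, 3) = 551300.
Each occurs with probability p³ ≈ (0.003266)³ ≈ 3.4837187e-08.
By linearity: E[X] = C(150, 3)·p³ ≈ 551300 · 3.4837187e-08 ≈ 0.01921.
Since α = 3/2 > 1, p = c/n^{3/2} = o(1/n) is below the triangle threshold p ~ 1/n. Asymptotically E[X] ~ (c³/6)·n^{3(1−α)} = (6³/6)·n^{-1.5} → 0, so by Markov's inequality G has no triangles w.h.p.

E[X] ≈ 0.01921; in regime p = Θ(1/n^{3/2}) E[X] tends to 0 (below the triangle threshold p ~ 1/n).


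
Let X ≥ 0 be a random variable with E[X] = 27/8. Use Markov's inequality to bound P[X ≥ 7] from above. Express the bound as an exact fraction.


μ = E[X] = 27/8, a = 7.
Markov: P[X ≥ 7] ≤ μ/a = (27/8)/7 = 27/56.
Numerically: ≈ 0.4821.
(Since a = 7 > μ = 3.3750, the bound 27/56 is < 1 and informative.)

P[X ≥ 7] ≤ 27/56 ≈ 0.4821.


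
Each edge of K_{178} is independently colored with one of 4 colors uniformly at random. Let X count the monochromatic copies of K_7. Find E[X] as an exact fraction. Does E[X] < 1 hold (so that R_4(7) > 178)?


E[X] = C(178, 7) · 4^{1 − 21} = 996867063280 · 4^{−20} = 996867063280/1099511627776.
As a reduced fraction: E[X] = 62304191455/68719476736 ≈ 0.90665.
Is E[X] < 1? YES.
Since E[X] < 1, there exists a 4-coloring of K_{178} with no monochromatic K_7; hence R_4(7) > 178.

E[X] = 62304191455/68719476736 ≈ 0.90665; E[X] < 1, so R_4(7) > 178.


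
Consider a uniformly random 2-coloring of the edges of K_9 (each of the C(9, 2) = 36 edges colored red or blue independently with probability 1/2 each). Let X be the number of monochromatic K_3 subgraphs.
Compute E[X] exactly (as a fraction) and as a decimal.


Let X = Σ_S X_S over the C(9, 3) = 84 subsets S of size 3, where X_S = 1 if the K_3 on S is monochromatic.
For a fixed S, the K_3 on S has C(3, 2) = 3 edges. P[all 3 edges red] = (1/2)^3, and likewise for blue, so P[monochromatic] = 2·(1/2)^3 = 2^{1 − 3} = 1/4.
By linearity: E[X] = C(9, 3) · 2^{1 − 3} = 84 · 1/4 = 21.
Numerically: E[X] ≈ 21.00000.

E[X] = C(9,3)·2^(1−C(3,2)) = 21 ≈ 21.00000.


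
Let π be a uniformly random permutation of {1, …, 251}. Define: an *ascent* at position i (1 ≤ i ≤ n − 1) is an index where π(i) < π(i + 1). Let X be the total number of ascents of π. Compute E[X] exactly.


Write X = Σ X_I over i = 1, …, 250, with X_I the indicator of one ascent.
There are 250 indicators.
For each fixed i, the pair (π(i), π(i+1)) is a uniformly random ordered pair of distinct values from {1, …, 251}; by symmetry P[π(i) < π(i+1)] = 1/2.
By linearity: E[X] = 250 · (1/2) = (251 − 1) · (1/2) = 125 ≈ 125.0000.

E[X] = 125 = 125.0000.


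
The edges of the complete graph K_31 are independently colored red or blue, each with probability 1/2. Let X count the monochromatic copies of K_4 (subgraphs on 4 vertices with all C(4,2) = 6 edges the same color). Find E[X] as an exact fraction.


Let X = Σ_S X_S over the C(31, 4) = 31465 subsets S of size 4, where X_S = 1 if the K_4 on S is monochromatic.
For a fixed S, the K_4 on S has C(4, 2) = 6 edges. P[all 6 edges red] = (1/2)^6, and likewise for blue, so P[monochromatic] = 2·(1/2)^6 = 2^{1 − 6} = 1/32.
Summing: E[X] = C(31, 4) · 2^{1 − 6} = 31465 · 1/32 = 31465/32.
Numerically: E[X] ≈ 983.281.

E[X] = C(31,4)·2^(1−C(4,2)) = 31465/32 ≈ 983.281.


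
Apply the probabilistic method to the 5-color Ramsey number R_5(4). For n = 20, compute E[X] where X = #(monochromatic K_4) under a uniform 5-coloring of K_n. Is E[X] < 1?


E[X] = C(20, 4) · 5^{1 − 6} = 4845 · 5^{−5} = 4845/3125.
As a reduced fraction: E[X] = 969/625 ≈ 1.5504.
Is E[X] < 1? NO.
Since E[X] ≥ 1, the first-moment bound is inconclusive at n = 20; it does NOT by itself certify R_5(4) > 20.

E[X] = 969/625 ≈ 1.5504; E[X] ≥ 1; first-moment method inconclusive here.


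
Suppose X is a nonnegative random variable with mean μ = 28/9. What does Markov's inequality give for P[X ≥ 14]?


μ = E[X] = 28/9, a = 14.
Markov: P[X ≥ 14] ≤ μ/a = (28/9)/14 = 2/9.
Numerically: ≈ 0.22222.
(Since a = 14 > μ = 3.11111, the bound 2/9 is < 1 and informative.)

P[X ≥ 14] ≤ 2/9 ≈ 0.22222.


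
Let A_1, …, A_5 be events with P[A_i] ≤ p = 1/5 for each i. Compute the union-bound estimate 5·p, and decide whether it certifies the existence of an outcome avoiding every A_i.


Union bound: P[∪_{i=1}^{5} A_i] ≤ Σ_i P[A_i] ≤ 5·p = 5·(1/5) = 1.
Numerically: 1 ≈ 1.0000.
Is 1 < 1? NO.
Since the bound 1 is ≥ 1, the union bound is uninformative here; it does NOT by itself certify existence.

5·p = 1 ≈ 1.0000; existence NOT certified by the union bound.


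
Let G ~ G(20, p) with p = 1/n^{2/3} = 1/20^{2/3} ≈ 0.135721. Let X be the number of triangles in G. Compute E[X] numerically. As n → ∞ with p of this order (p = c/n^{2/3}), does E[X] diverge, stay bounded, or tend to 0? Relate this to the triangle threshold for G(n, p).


Number of potential triangles: C(20, 3) = 1140.
Each occurs with probability p³ ≈ (0.135721)³ ≈ 2.50000000e-03.
By linearity: E[X] = C(20, 3)·p³ ≈ 1140 · 2.50000000e-03 ≈ 2.850000.
Since α = 2/3 < 1, p = c/n^{2/3} ≫ 1/n is above the triangle threshold p ~ 1/n. Asymptotically E[X] ~ (c³/6)·n^{3(1−α)} = (1³/6)·n^{1} → ∞; triangles are abundant w.h.p.

E[X] ≈ 2.850000; in regime p = Θ(1/n^{2/3}) E[X] diverges (above the triangle threshold p ~ 1/n).


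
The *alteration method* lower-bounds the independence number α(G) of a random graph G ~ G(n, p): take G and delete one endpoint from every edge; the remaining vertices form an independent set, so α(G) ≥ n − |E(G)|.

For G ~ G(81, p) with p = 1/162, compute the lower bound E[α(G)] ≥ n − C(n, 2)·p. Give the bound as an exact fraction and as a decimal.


E[|E(G)|] = C(81, 2)·p = 3240 · (1/162) = 20.
E[α(G)] ≥ n − E[|E(G)|] = 81 − 20 = 61.
Numerically: ≈ 61.00000.
(This is only a lower bound; the true E[α(G)] may be larger.)

E[α(G)] ≥ 61 ≈ 61.00000.


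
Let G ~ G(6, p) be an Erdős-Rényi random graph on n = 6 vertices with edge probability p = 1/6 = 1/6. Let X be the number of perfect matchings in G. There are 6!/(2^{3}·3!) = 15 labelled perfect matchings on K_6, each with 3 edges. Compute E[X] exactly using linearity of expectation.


K_6 has 6!/(2^{3}·3!) = 15 labelled perfect matchings.
For each such perfect matching H, let X_H = 1 if all 3 edges of H are present in G. Then P[X_H = 1] = p^{3} = (1/6)^{3} = 1/216.
By linearity: E[X] = Σ_H E[X_H] = 15 · p^{3} = 15 · 1/216 = 5/72.
Numerically: E[X] ≈ 0.069444.

E[X] = 15 · (1/6)^{3} = 5/72 ≈ 0.069444.


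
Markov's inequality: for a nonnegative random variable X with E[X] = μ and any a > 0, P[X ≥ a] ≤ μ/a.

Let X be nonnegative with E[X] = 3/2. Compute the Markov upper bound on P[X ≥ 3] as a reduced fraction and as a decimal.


μ = E[X] = 3/2, a = 3.
Markov: P[X ≥ 3] ≤ μ/a = (3/2)/3 = 1/2.
Numerically: ≈ 0.500000.
(Since a = 3 > μ = 1.500000, the bound 1/2 is < 1 and informative.)

P[X ≥ 3] ≤ 1/2 ≈ 0.500000.


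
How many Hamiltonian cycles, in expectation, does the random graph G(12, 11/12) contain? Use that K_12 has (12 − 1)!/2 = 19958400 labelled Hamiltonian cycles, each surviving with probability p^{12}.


K_12 has (12 − 1)!/2 = 19958400 labelled Hamiltonian cycles.
For each such Hamiltonian cycle H, let X_H = 1 if all 12 edges of H are present in G. Then P[X_H = 1] = p^{12} = (11/12)^{12} = 3138428376721/8916100448256.
By linearity of expectation: E[X] = Σ_H E[X_H] = 19958400 · p^{12} = 19958400 · 3138428376721/8916100448256 = 6041474625187925/859963392.
Numerically: E[X] ≈ 7.025e+06.

E[X] = 19958400 · (11/12)^{12} = 6041474625187925/859963392 ≈ 7.025e+06.


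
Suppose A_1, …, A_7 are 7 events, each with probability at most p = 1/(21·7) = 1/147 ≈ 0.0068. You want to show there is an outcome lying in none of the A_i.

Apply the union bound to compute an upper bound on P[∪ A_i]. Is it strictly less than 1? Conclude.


Union bound: P[∪_{i=1}^{7} A_i] ≤ Σ_i P[A_i] ≤ 7·p = 7·(1/147) = 1/21.
Numerically: 1/21 ≈ 0.0476.
Is 1/21 < 1? YES.
Since P[∪ A_i] ≤ 1/21 < 1, the complement has P[∩ A_i^c] ≥ 1 − 1/21 = 20/21 > 0, so some outcome avoids every A_i.

7·p = 1/21 ≈ 0.0476; existence CERTIFIED by the union bound.


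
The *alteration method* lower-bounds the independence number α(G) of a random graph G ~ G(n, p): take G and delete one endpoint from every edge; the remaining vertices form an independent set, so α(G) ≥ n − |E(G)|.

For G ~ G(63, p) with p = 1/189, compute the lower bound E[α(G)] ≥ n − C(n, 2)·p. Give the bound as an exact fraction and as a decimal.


E[|E(G)|] = C(63, 2)·p = 1953 · (1/189) = 31/3.
E[α(G)] ≥ n − E[|E(G)|] = 63 − 31/3 = 158/3.
Numerically: ≈ 52.666667.
(This is only a lower bound; the true E[α(G)] may be larger.)

E[α(G)] ≥ 158/3 ≈ 52.666667.


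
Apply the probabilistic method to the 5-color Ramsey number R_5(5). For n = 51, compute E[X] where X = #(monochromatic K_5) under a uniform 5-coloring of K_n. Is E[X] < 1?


E[X] = C(51, 5) · 5^{1 − 10} = 2349060 · 5^{−9} = 2349060/1953125.
As a reduced fraction: E[X] = 469812/390625 ≈ 1.2027187.
Is E[X] < 1? NO.
Since E[X] ≥ 1, the first-moment bound is inconclusive at n = 51; it does NOT by itself certify R_5(5) > 51.

E[X] = 469812/390625 ≈ 1.2027187; E[X] ≥ 1; first-moment method inconclusive here.


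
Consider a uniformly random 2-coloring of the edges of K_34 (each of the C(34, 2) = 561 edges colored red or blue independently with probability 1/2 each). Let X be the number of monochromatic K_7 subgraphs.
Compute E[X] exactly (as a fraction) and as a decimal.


Let X = Σ_S X_S over the C(34, 7) = 5379616 subsets S of size 7, where X_S = 1 if the K_7 on S is monochromatic.
For a fixed S, the K_7 on S has C(7, 2) = 21 edges. P[all 21 edges red] = (1/2)^21, and likewise for blue, so P[monochromatic] = 2·(1/2)^21 = 2^{1 − 21} = 1/1048576.
Summing: E[X] = C(34, 7) · 2^{1 − 21} = 5379616 · 1/1048576 = 168113/32768.
Numerically: E[X] ≈ 5.130.

E[X] = C(34,7)·2^(1−C(7,2)) = 168113/32768 ≈ 5.130.


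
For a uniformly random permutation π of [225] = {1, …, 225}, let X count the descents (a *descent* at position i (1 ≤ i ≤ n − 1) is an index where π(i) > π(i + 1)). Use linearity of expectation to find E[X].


Write X = Σ X_I over i = 1, …, 224, with X_I the indicator of one descent.
There are 224 indicators.
For each fixed i, the pair (π(i), π(i+1)) is a uniformly random ordered pair of distinct values from {1, …, 225}; by symmetry P[π(i) > π(i+1)] = 1/2.
By linearity: E[X] = 224 · (1/2) = (225 − 1) · (1/2) = 112 ≈ 112.000000.

E[X] = 112 = 112.000000.


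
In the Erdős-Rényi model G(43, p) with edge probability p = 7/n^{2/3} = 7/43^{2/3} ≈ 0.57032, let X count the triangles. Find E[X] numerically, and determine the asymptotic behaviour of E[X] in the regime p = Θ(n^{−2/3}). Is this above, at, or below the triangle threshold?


Number of potential triangles: C(43, 3) = 12341.
Each occurs with probability p³ ≈ (0.57032)³ ≈ 1.8550568e-01.
By linearity: E[X] = C(43, 3)·p³ ≈ 12341 · 1.8550568e-01 ≈ 2289.32558.
Since α = 2/3 < 1, p = c/n^{2/3} ≫ 1/n is above the triangle threshold p ~ 1/n. Asymptotically E[X] ~ (c³/6)·n^{3(1−α)} = (7³/6)·n^{1} → ∞; triangles are abundant w.h.p.

E[X] ≈ 2289.32558; in regime p = Θ(1/n^{2/3}) E[X] diverges (above the triangle threshold p ~ 1/n).


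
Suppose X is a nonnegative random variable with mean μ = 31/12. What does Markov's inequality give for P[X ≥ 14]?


μ = E[X] = 31/12, a = 14.
Markov: P[X ≥ 14] ≤ μ/a = (31/12)/14 = 31/168.
Numerically: ≈ 0.1845.
(Since a = 14 > μ = 2.5833, the bound 31/168 is < 1 and informative.)

P[X ≥ 14] ≤ 31/168 ≈ 0.1845.


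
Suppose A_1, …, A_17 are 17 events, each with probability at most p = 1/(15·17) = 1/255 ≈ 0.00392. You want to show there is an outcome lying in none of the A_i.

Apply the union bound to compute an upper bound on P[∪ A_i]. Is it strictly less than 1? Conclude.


Union bound: P[∪_{i=1}^{17} A_i] ≤ Σ_i P[A_i] ≤ 17·p = 17·(1/255) = 1/15.
Numerically: 1/15 ≈ 0.06667.
Is 1/15 < 1? YES.
Since P[∪ A_i] ≤ 1/15 < 1, the complement has P[∩ A_i^c] ≥ 1 − 1/15 = 14/15 > 0, so some outcome avoids every A_i.

17·p = 1/15 ≈ 0.06667; existence CERTIFIED by the union bound.


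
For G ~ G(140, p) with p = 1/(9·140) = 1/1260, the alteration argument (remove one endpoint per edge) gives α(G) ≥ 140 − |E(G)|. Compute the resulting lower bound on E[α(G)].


E[|E(G)|] = C(140, 2)·p = 9730 · (1/1260) = 139/18.
E[α(G)] ≥ n − E[|E(G)|] = 140 − 139/18 = 2381/18.
Numerically: ≈ 132.2778.
(This is only a lower bound; the true E[α(G)] may be larger.)

E[α(G)] ≥ 2381/18 ≈ 132.2778.


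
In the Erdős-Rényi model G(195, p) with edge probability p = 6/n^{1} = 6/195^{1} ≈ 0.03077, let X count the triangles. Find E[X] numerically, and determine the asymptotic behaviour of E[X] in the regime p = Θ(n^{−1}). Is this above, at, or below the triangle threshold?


Number of potential triangles: C(195, 3) = 1216865.
Each occurs with probability p³ ≈ (0.03077)³ ≈ 2.913063e-05.
By linearity: E[X] = C(195, 3)·p³ ≈ 1216865 · 2.913063e-05 ≈ 35.4480.
Here α = 1, so p = 6/n is exactly at the triangle threshold p ~ 1/n. Asymptotically E[X] → c³/6 = 6³/6 = 36 ≈ 36.0000, a bounded constant. In this regime the triangle count is asymptotically Poisson(c³/6).

E[X] ≈ 35.4480; in regime p = Θ(1/n^{1}) E[X] stays bounded (at the triangle threshold p ~ 1/n).


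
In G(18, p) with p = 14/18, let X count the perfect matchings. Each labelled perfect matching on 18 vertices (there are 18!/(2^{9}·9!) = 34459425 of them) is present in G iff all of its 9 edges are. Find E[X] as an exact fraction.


K_18 has 18!/(2^{9}·9!) = 34459425 labelled perfect matchings.
For each such perfect matching H, let X_H = 1 if all 9 edges of H are present in G. Then P[X_H = 1] = p^{9} = (7/9)^{9} = 40353607/387420489.
By linearity: E[X] = Σ_H E[X_H] = 34459425 · p^{9} = 34459425 · 40353607/387420489 = 17167433257975/4782969.
Numerically: E[X] ≈ 3.58928e+06.

E[X] = 34459425 · (7/9)^{9} = 17167433257975/4782969 ≈ 3.58928e+06.


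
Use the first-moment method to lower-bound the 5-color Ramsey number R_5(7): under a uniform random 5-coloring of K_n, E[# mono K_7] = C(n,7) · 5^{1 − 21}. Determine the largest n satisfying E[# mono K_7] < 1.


We need C(n, 7) · 5^{1 − 21} < 1, i.e. C(n, 7) < 5^{21 − 1} = 95367431640625.
Check values of n near the boundary:
  n = 336: C(336, 7) = 90079147136880; 90079147136880 < 95367431640625? YES
  n = 337: C(337, 7) = 91989916924632; 91989916924632 < 95367431640625? YES
  n = 338: C(338, 7) = 93935323022736; 93935323022736 < 95367431640625? YES
  n = 339: C(339, 7) = 95915887062372; 95915887062372 < 95367431640625? NO
  n = 340: C(340, 7) = 97932136940560; 97932136940560 < 95367431640625? NO
The largest n with C(n, 7) < 95367431640625 is n = 338 (where E[X] = 93935323022736/95367431640625 ≈ 0.98498). Hence R_5(7) > 338, i.e. R_5(7) ≥ 339.

Largest n = 338; hence R_5(7) > 338.


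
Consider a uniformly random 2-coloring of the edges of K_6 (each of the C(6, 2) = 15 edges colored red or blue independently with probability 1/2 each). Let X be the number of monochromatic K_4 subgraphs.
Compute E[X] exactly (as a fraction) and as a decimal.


Let X = Σ_S X_S over the C(6, 4) = 15 subsets S of size 4, where X_S = 1 if the K_4 on S is monochromatic.
For a fixed S, the K_4 on S has C(4, 2) = 6 edges. P[all 6 edges red] = (1/2)^6, and likewise for blue, so P[monochromatic] = 2·(1/2)^6 = 2^{1 − 6} = 1/32.
Summing: E[X] = C(6, 4) · 2^{1 − 6} = 15 · 1/32 = 15/32.
Numerically: E[X] ≈ 0.469.

E[X] = C(6,4)·2^(1−C(4,2)) = 15/32 ≈ 0.469.


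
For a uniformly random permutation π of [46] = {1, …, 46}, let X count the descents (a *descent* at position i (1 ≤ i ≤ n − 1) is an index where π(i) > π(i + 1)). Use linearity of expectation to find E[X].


Write X = Σ X_I over i = 1, …, 45, with X_I the indicator of one descent.
There are 45 indicators.
For each fixed i, the pair (π(i), π(i+1)) is a uniformly random ordered pair of distinct values from {1, …, 46}; by symmetry P[π(i) > π(i+1)] = 1/2.
By linearity: E[X] = 45 · (1/2) = (46 − 1) · (1/2) = 45/2 ≈ 22.500.

E[X] = 45/2 = 22.500.


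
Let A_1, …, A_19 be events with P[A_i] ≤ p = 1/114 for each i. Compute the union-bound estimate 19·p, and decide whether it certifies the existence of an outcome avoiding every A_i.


Union bound: P[∪_{i=1}^{19} A_i] ≤ Σ_i P[A_i] ≤ 19·p = 19·(1/114) = 1/6.
Numerically: 1/6 ≈ 0.16667.
Is 1/6 < 1? YES.
Since P[∪ A_i] ≤ 1/6 < 1, the complement has P[∩ A_i^c] ≥ 1 − 1/6 = 5/6 > 0, so some outcome avoids every A_i.

19·p = 1/6 ≈ 0.16667; existence CERTIFIED by the union bound.


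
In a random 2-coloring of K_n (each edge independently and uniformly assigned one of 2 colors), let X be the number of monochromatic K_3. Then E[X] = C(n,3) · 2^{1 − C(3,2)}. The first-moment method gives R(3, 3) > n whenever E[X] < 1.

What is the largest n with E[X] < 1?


We need C(n, 3) · 2^{1 − 3} < 1, i.e. C(n, 3) < 2^{3 − 1} = 4.
Check values of n near the boundary:
  n = 3: C(3, 3) = 1; 1 < 4? YES
  n = 4: C(4, 3) = 4; 4 < 4? NO
  n = 5: C(5, 3) = 10; 10 < 4? NO
  n = 6: C(6, 3) = 20; 20 < 4? NO
The largest n with C(n, 3) < 4 is n = 3 (where E[X] = 1/4 ≈ 0.250). Hence R(3, 3) > 3, i.e. R(3, 3) ≥ 4.

Largest n = 3; hence R(3, 3) > 3.


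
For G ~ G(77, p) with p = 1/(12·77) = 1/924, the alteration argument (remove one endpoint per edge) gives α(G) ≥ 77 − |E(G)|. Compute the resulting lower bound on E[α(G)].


E[|E(G)|] = C(77, 2)·p = 2926 · (1/924) = 19/6.
E[α(G)] ≥ n − E[|E(G)|] = 77 − 19/6 = 443/6.
Numerically: ≈ 73.833333.
(This is only a lower bound; the true E[α(G)] may be larger.)

E[α(G)] ≥ 443/6 ≈ 73.833333.


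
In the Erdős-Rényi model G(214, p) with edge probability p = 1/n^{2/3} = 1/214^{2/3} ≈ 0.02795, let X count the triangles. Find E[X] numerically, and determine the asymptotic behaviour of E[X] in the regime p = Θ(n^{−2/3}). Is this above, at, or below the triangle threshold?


Number of potential triangles: C(214, 3) = 1610564.
Each occurs with probability p³ ≈ (0.02795)³ ≈ 2.183597e-05.
By linearity: E[X] = C(214, 3)·p³ ≈ 1610564 · 2.183597e-05 ≈ 35.1682.
Since α = 2/3 < 1, p = c/n^{2/3} ≫ 1/n is above the triangle threshold p ~ 1/n. Asymptotically E[X] ~ (c³/6)·n^{3(1−α)} = (1³/6)·n^{1} → ∞; triangles are abundant w.h.p.

E[X] ≈ 35.1682; in regime p = Θ(1/n^{2/3}) E[X] diverges (above the triangle threshold p ~ 1/n).


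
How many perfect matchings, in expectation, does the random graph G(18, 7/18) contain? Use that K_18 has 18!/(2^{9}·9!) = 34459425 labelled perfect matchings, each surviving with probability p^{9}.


K_18 has 18!/(2^{9}·9!) = 34459425 labelled perfect matchings.
For each such perfect matching H, let X_H = 1 if all 9 edges of H are present in G. Then P[X_H = 1] = p^{9} = (7/18)^{9} = 40353607/198359290368.
By linearity of expectation: E[X] = Σ_H E[X_H] = 34459425 · p^{9} = 34459425 · 40353607/198359290368 = 17167433257975/2448880128.
Numerically: E[X] ≈ 7010.

E[X] = 34459425 · (7/18)^{9} = 17167433257975/2448880128 ≈ 7010.


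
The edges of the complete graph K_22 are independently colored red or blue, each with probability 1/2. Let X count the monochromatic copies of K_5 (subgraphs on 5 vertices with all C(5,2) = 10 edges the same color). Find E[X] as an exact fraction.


Let X = Σ_S X_S over the C(22, 5) = 26334 subsets S of size 5, where X_S = 1 if the K_5 on S is monochromatic.
For a fixed S, the K_5 on S has C(5, 2) = 10 edges. P[all 10 edges red] = (1/2)^10, and likewise for blue, so P[monochromatic] = 2·(1/2)^10 = 2^{1 − 10} = 1/512.
Summing: E[X] = C(22, 5) · 2^{1 − 10} = 26334 · 1/512 = 13167/256.
Numerically: E[X] ≈ 51.434.

E[X] = C(22,5)·2^(1−C(5,2)) = 13167/256 ≈ 51.434.


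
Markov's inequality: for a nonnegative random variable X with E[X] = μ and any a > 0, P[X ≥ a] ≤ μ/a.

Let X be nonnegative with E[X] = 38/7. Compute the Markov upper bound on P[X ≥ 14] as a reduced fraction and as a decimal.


μ = E[X] = 38/7, a = 14.
Markov: P[X ≥ 14] ≤ μ/a = (38/7)/14 = 19/49.
Numerically: ≈ 0.38776.
(Since a = 14 > μ = 5.42857, the bound 19/49 is < 1 and informative.)

P[X ≥ 14] ≤ 19/49 ≈ 0.38776.


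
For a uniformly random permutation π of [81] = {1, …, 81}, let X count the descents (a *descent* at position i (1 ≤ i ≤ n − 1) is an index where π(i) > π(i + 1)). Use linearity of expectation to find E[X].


Write X = Σ X_I over i = 1, …, 80, with X_I the indicator of one descent.
There are 80 indicators.
For each fixed i, the pair (π(i), π(i+1)) is a uniformly random ordered pair of distinct values from {1, …, 81}; by symmetry P[π(i) > π(i+1)] = 1/2.
By linearity: E[X] = 80 · (1/2) = (81 − 1) · (1/2) = 40 ≈ 40.000000.

E[X] = 40 = 40.000000.


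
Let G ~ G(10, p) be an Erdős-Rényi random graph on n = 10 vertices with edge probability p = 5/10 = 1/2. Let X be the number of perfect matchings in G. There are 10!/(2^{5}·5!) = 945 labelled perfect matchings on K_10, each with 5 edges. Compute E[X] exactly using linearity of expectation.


K_10 has 10!/(2^{5}·5!) = 945 labelled perfect matchings.
For each such perfect matching H, let X_H = 1 if all 5 edges of H are present in G. Then P[X_H = 1] = p^{5} = (1/2)^{5} = 1/32.
By linearity: E[X] = Σ_H E[X_H] = 945 · p^{5} = 945 · 1/32 = 945/32.
Numerically: E[X] ≈ 29.53.

E[X] = 945 · (1/2)^{5} = 945/32 ≈ 29.53.


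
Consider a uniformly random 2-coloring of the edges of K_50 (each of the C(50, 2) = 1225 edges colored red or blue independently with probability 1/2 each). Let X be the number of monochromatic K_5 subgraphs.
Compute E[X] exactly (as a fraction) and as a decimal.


Let X = Σ_S X_S over the C(50, 5) = 2118760 subsets S of size 5, where X_S = 1 if the K_5 on S is monochromatic.
For a fixed S, the K_5 on S has C(5, 2) = 10 edges. P[all 10 edges red] = (1/2)^10, and likewise for blue, so P[monochromatic] = 2·(1/2)^10 = 2^{1 − 10} = 1/512.
By linearity: E[X] = C(50, 5) · 2^{1 − 10} = 2118760 · 1/512 = 264845/64.
Numerically: E[X] ≈ 4138.20312.

E[X] = C(50,5)·2^(1−C(5,2)) = 264845/64 ≈ 4138.20312.


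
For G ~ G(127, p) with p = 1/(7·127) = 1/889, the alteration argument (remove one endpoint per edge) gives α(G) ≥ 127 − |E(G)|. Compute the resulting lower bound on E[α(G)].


E[|E(G)|] = C(127, 2)·p = 8001 · (1/889) = 9.
E[α(G)] ≥ n − E[|E(G)|] = 127 − 9 = 118.
Numerically: ≈ 118.000000.
(This is only a lower bound; the true E[α(G)] may be larger.)

E[α(G)] ≥ 118 ≈ 118.000000.


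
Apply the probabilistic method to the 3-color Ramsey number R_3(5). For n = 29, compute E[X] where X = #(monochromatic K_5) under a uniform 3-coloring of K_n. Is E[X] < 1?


E[X] = C(29, 5) · 3^{1 − 10} = 118755 · 3^{−9} = 118755/19683.
As a reduced fraction: E[X] = 13195/2187 ≈ 6.03338.
Is E[X] < 1? NO.
Since E[X] ≥ 1, the first-moment bound is inconclusive at n = 29; it does NOT by itself certify R_3(5) > 29.

E[X] = 13195/2187 ≈ 6.03338; E[X] ≥ 1; first-moment method inconclusive here.


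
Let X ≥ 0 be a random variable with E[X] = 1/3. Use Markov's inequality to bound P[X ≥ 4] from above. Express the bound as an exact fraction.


μ = E[X] = 1/3, a = 4.
Markov: P[X ≥ 4] ≤ μ/a = (1/3)/4 = 1/12.
Numerically: ≈ 0.08333.
(Since a = 4 > μ = 0.33333, the bound 1/12 is < 1 and informative.)

P[X ≥ 4] ≤ 1/12 ≈ 0.08333.


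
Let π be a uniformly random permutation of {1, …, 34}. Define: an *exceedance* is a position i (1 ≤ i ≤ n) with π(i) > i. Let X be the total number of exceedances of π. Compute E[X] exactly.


Write X = Σ_{i=1}^{34} X_i, where X_i = 1_{π(i) > i}.
For each fixed i, π(i) is uniform over {1, …, 34} (marginal of a uniform permutation), so P[π(i) > i] = (n − i)/n. Summing: Σ_{i=1}^{34} (n − i)/n = (0 + 1 + … + 33)/34 = 34(34 − 1)/(2·34) = (34 − 1)/2.
Hence E[X] = Σ_{i=1}^{34} (34 − i)/34 = 33/2 ≈ 16.500.

E[X] = 33/2 = 16.500.
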